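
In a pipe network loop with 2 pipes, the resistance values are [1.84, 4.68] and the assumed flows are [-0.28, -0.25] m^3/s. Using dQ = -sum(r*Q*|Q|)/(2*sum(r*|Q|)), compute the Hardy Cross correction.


Numerator terms (r*Q*|Q|): 1.84*-0.28*|-0.28| = -0.1443; 4.68*-0.25*|-0.25| = -0.2925.
Sum of numerator = -0.4368.
Denominator terms (r*|Q|): 1.84*|-0.28| = 0.5152; 4.68*|-0.25| = 1.17.
2 * sum of denominator = 2 * 1.6852 = 3.3704.
dQ = --0.4368 / 3.3704 = 0.1296 m^3/s.

0.1296


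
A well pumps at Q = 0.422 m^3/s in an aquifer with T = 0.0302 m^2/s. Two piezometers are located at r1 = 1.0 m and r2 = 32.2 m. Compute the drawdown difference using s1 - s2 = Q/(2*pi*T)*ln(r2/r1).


Thiem equation: s1 - s2 = Q/(2*pi*T) * ln(r2/r1).
ln(r2/r1) = ln(32.2/1.0) = 3.472.
Q/(2*pi*T) = 0.422 / (2*pi*0.0302) = 0.422 / 0.1898 = 2.224.
s1 - s2 = 2.224 * 3.472 = 7.7215 m.

7.7215


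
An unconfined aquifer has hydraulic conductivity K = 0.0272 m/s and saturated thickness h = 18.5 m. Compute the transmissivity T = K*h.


Transmissivity is defined as T = K * h.
T = 0.0272 * 18.5
  = 0.5032 m^2/s.

0.5032


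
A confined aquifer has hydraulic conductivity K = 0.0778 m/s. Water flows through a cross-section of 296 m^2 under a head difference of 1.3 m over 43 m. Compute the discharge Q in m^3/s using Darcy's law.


Darcy's law: Q = K * A * i, where i = dh/L.
Hydraulic gradient i = 1.3 / 43 = 0.030233.
Q = 0.0778 * 296 * 0.030233
  = 0.6962 m^3/s.

0.6962


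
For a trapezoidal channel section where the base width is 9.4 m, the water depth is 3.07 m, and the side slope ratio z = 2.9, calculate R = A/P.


For a trapezoidal section with side slope z:
A = (b + z*y)*y = (9.4 + 2.9*3.07)*3.07 = 56.19 m^2.
P = b + 2*y*sqrt(1 + z^2) = 9.4 + 2*3.07*sqrt(1 + 2.9^2) = 28.235 m.
R = A/P = 56.19 / 28.235 = 1.9901 m.

1.9901


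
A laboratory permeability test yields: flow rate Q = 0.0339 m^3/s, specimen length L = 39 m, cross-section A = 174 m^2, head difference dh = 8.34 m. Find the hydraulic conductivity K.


From K = Q*L / (A*dh):
Numerator: Q*L = 0.0339 * 39 = 1.3221.
Denominator: A*dh = 174 * 8.34 = 1451.16.
K = 1.3221 / 1451.16 = 0.000911 m/s.

0.000911


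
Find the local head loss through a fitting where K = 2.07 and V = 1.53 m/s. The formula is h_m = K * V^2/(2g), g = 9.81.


Minor loss formula: h_m = K * V^2/(2g).
V^2 = 1.53^2 = 2.3409.
V^2/(2g) = 2.3409 / 19.62 = 0.1193 m.
h_m = 2.07 * 0.1193 = 0.247 m.

0.247


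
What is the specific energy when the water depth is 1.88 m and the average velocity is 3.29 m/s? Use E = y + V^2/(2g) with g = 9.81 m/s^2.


Specific energy E = y + V^2/(2g).
Velocity head = V^2/(2g) = 3.29^2 / (2*9.81) = 10.8241 / 19.62 = 0.5517 m.
E = 1.88 + 0.5517 = 2.4317 m.

2.4317


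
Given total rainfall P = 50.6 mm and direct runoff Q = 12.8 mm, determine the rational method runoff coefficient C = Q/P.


The runoff coefficient C = runoff depth / rainfall depth.
C = 12.8 / 50.6
  = 0.253.

0.253


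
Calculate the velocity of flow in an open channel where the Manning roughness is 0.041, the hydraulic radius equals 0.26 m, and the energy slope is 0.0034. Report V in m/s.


Manning's equation gives V = (1/n) * R^(2/3) * S^(1/2).
First, compute R^(2/3) = 0.26^(2/3) = 0.4074.
Next, S^(1/2) = 0.0034^(1/2) = 0.05831.
Then 1/n = 1/0.041 = 24.39.
V = 24.39 * 0.4074 * 0.05831 = 0.5793 m/s.

0.5793


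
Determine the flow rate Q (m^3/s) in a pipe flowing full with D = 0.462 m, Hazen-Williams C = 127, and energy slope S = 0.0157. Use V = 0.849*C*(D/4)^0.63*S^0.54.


For a full circular pipe, R = D/4 = 0.462/4 = 0.1155 m.
V = 0.849 * 127 * 0.1155^0.63 * 0.0157^0.54
  = 0.849 * 127 * 0.2567 * 0.106117
  = 2.9371 m/s.
Pipe area A = pi*D^2/4 = pi*0.462^2/4 = 0.1676 m^2.
Q = A * V = 0.1676 * 2.9371 = 0.4924 m^3/s.

0.4924


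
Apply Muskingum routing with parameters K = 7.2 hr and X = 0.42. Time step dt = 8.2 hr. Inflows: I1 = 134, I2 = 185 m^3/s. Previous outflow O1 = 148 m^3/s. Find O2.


Muskingum coefficients:
denom = 2*K*(1-X) + dt = 2*7.2*(1-0.42) + 8.2 = 16.552.
C0 = (dt - 2*K*X)/denom = (8.2 - 2*7.2*0.42)/16.552 = 0.13.
C1 = (dt + 2*K*X)/denom = (8.2 + 2*7.2*0.42)/16.552 = 0.8608.
C2 = (2*K*(1-X) - dt)/denom = 0.0092.
O2 = C0*I2 + C1*I1 + C2*O1
   = 0.13*185 + 0.8608*134 + 0.0092*148
   = 140.76 m^3/s.

140.76


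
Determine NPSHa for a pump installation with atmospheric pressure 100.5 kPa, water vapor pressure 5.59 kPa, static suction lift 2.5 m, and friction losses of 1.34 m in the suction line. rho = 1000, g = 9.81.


NPSHa = p_atm/(rho*g) - z_s - hf_s - p_vap/(rho*g).
p_atm/(rho*g) = 100.5*1000 / (1000*9.81) = 10.245 m.
p_vap/(rho*g) = 5.59*1000 / (1000*9.81) = 0.57 m.
NPSHa = 10.245 - 2.5 - 1.34 - 0.57
      = 5.83 m.

5.83


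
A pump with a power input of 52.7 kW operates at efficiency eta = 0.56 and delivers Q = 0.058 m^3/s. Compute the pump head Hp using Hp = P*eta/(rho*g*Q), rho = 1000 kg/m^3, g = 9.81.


Pump head formula: Hp = P * eta / (rho * g * Q).
Numerator: P * eta = 52.7 * 1000 * 0.56 = 29512.0 W.
Denominator: rho * g * Q = 1000 * 9.81 * 0.058 = 568.98.
Hp = 29512.0 / 568.98 = 51.87 m.

51.87


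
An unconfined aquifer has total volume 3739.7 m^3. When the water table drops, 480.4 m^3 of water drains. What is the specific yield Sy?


Specific yield Sy = Volume drained / Total volume.
Sy = 480.4 / 3739.7
   = 0.1285.

0.1285


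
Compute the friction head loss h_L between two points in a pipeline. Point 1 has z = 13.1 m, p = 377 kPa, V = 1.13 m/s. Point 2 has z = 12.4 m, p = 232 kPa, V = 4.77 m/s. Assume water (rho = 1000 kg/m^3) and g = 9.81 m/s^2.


Total head at each section: H = z + p/(rho*g) + V^2/(2g).
H1 = 13.1 + 377*1000/(1000*9.81) + 1.13^2/(2*9.81)
   = 13.1 + 38.43 + 0.0651
   = 51.595 m.
H2 = 12.4 + 232*1000/(1000*9.81) + 4.77^2/(2*9.81)
   = 12.4 + 23.649 + 1.1597
   = 37.209 m.
h_L = H1 - H2 = 51.595 - 37.209 = 14.386 m.

14.386


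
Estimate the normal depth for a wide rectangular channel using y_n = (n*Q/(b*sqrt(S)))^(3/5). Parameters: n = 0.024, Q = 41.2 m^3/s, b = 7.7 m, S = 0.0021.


We use the wide-channel approximation y_n = (n*Q/(b*sqrt(S)))^(3/5).
sqrt(S) = sqrt(0.0021) = 0.045826.
Numerator: n*Q = 0.024 * 41.2 = 0.9888.
Denominator: b*sqrt(S) = 7.7 * 0.045826 = 0.35286.
arg = 2.8023.
y_n = 2.8023^(3/5) = 1.8557 m.

1.8557


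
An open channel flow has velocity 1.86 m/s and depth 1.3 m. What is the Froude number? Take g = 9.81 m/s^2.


The Froude number is defined as Fr = V / sqrt(g*y).
g*y = 9.81 * 1.3 = 12.753.
sqrt(g*y) = sqrt(12.753) = 3.5711.
Fr = 1.86 / 3.5711 = 0.5208.

0.5208


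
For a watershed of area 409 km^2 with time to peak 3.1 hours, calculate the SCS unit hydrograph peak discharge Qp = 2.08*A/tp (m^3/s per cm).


SCS formula: Qp = 2.08 * A / tp.
Qp = 2.08 * 409 / 3.1
   = 850.72 / 3.1
   = 274.43 m^3/s per cm.

274.43


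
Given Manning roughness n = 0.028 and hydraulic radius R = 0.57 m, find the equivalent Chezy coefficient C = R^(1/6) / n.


The Chezy coefficient relates to Manning's n through C = R^(1/6) / n.
R^(1/6) = 0.57^(1/6) = 0.910568.
C = 0.910568 / 0.028 = 32.52 m^(1/2)/s.

32.52


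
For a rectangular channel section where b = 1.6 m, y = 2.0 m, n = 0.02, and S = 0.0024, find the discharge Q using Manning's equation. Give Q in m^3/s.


For a rectangular channel, the cross-sectional area A = b * y = 1.6 * 2.0 = 3.2 m^2.
The wetted perimeter P = b + 2y = 1.6 + 2*2.0 = 5.6 m.
Hydraulic radius R = A/P = 3.2/5.6 = 0.5714 m.
Velocity V = (1/n)*R^(2/3)*S^(1/2) = (1/0.02)*0.5714^(2/3)*0.0024^(1/2) = 1.6867 m/s.
Discharge Q = A * V = 3.2 * 1.6867 = 5.398 m^3/s.

5.398


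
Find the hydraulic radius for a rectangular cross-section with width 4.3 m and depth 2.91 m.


For a rectangular section:
Flow area A = b * y = 4.3 * 2.91 = 12.51 m^2.
Wetted perimeter P = b + 2y = 4.3 + 2*2.91 = 10.12 m.
Hydraulic radius R = A/P = 12.51 / 10.12 = 1.2365 m.

1.2365


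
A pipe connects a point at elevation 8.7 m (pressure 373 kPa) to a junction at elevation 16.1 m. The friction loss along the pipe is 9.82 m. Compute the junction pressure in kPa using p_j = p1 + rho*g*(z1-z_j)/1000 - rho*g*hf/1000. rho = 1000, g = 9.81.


Junction pressure: p_j = p1 + rho*g*(z1 - z_j)/1000 - rho*g*hf/1000.
Elevation term = 1000*9.81*(8.7 - 16.1)/1000 = -72.594 kPa.
Friction term = 1000*9.81*9.82/1000 = 96.334 kPa.
p_j = 373 + -72.594 - 96.334 = 204.07 kPa.

204.07


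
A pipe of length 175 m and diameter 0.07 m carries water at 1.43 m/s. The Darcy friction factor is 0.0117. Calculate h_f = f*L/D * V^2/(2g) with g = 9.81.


Darcy-Weisbach equation: h_f = f * (L/D) * V^2/(2g).
f * L/D = 0.0117 * 175/0.07 = 29.25.
V^2/(2g) = 1.43^2 / (2*9.81) = 2.0449 / 19.62 = 0.1042 m.
h_f = 29.25 * 0.1042 = 3.049 m.

3.049


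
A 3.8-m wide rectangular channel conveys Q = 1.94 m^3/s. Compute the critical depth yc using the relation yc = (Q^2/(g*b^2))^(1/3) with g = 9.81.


Using yc = (Q^2 / (g * b^2))^(1/3):
Q^2 = 1.94^2 = 3.76.
g * b^2 = 9.81 * 3.8^2 = 9.81 * 14.44 = 141.66.
Q^2 / (g*b^2) = 3.76 / 141.66 = 0.0265.
yc = 0.0265^(1/3) = 0.2984 m.

0.2984


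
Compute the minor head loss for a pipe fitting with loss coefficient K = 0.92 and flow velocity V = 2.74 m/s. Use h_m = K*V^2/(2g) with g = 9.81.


Minor loss formula: h_m = K * V^2/(2g).
V^2 = 2.74^2 = 7.5076.
V^2/(2g) = 7.5076 / 19.62 = 0.3827 m.
h_m = 0.92 * 0.3827 = 0.352 m.

0.352


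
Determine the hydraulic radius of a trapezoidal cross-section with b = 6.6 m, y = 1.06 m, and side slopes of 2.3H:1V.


For a trapezoidal section with side slope z:
A = (b + z*y)*y = (6.6 + 2.3*1.06)*1.06 = 9.58 m^2.
P = b + 2*y*sqrt(1 + z^2) = 6.6 + 2*1.06*sqrt(1 + 2.3^2) = 11.917 m.
R = A/P = 9.58 / 11.917 = 0.8039 m.

0.8039


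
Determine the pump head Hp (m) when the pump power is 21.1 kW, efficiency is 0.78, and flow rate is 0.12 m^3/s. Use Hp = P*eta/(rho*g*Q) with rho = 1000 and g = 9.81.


Pump head formula: Hp = P * eta / (rho * g * Q).
Numerator: P * eta = 21.1 * 1000 * 0.78 = 16458.0 W.
Denominator: rho * g * Q = 1000 * 9.81 * 0.12 = 1177.2.
Hp = 16458.0 / 1177.2 = 13.98 m.

13.98


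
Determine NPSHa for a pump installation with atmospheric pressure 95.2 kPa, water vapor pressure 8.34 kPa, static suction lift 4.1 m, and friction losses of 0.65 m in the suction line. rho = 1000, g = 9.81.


NPSHa = p_atm/(rho*g) - z_s - hf_s - p_vap/(rho*g).
p_atm/(rho*g) = 95.2*1000 / (1000*9.81) = 9.704 m.
p_vap/(rho*g) = 8.34*1000 / (1000*9.81) = 0.85 m.
NPSHa = 9.704 - 4.1 - 0.65 - 0.85
      = 4.1 m.

4.1


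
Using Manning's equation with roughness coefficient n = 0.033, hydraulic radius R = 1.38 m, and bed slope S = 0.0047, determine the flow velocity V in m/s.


Manning's equation gives V = (1/n) * R^(2/3) * S^(1/2).
First, compute R^(2/3) = 1.38^(2/3) = 1.2395.
Next, S^(1/2) = 0.0047^(1/2) = 0.068557.
Then 1/n = 1/0.033 = 30.3.
V = 30.3 * 1.2395 * 0.068557 = 2.5751 m/s.

2.5751


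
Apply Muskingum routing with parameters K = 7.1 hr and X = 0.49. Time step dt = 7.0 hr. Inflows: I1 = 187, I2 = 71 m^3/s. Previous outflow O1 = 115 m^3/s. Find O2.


Muskingum coefficients:
denom = 2*K*(1-X) + dt = 2*7.1*(1-0.49) + 7.0 = 14.242.
C0 = (dt - 2*K*X)/denom = (7.0 - 2*7.1*0.49)/14.242 = 0.0029.
C1 = (dt + 2*K*X)/denom = (7.0 + 2*7.1*0.49)/14.242 = 0.9801.
C2 = (2*K*(1-X) - dt)/denom = 0.017.
O2 = C0*I2 + C1*I1 + C2*O1
   = 0.0029*71 + 0.9801*187 + 0.017*115
   = 185.43 m^3/s.

185.43


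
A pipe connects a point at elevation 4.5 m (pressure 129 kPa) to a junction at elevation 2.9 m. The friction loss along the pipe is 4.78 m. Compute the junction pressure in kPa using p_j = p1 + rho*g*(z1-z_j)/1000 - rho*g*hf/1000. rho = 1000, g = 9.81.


Junction pressure: p_j = p1 + rho*g*(z1 - z_j)/1000 - rho*g*hf/1000.
Elevation term = 1000*9.81*(4.5 - 2.9)/1000 = 15.696 kPa.
Friction term = 1000*9.81*4.78/1000 = 46.892 kPa.
p_j = 129 + 15.696 - 46.892 = 97.8 kPa.

97.8


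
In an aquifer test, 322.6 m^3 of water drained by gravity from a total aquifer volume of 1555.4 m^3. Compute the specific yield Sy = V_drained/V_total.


Specific yield Sy = Volume drained / Total volume.
Sy = 322.6 / 1555.4
   = 0.2074.

0.2074


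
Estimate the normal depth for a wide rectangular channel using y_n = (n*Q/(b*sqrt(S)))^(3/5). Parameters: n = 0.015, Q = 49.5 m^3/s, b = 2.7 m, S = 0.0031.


We use the wide-channel approximation y_n = (n*Q/(b*sqrt(S)))^(3/5).
sqrt(S) = sqrt(0.0031) = 0.055678.
Numerator: n*Q = 0.015 * 49.5 = 0.7425.
Denominator: b*sqrt(S) = 2.7 * 0.055678 = 0.150331.
arg = 4.9391.
y_n = 4.9391^(3/5) = 2.6073 m.

2.6073


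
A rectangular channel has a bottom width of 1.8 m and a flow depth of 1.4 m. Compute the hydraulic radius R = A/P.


For a rectangular section:
Flow area A = b * y = 1.8 * 1.4 = 2.52 m^2.
Wetted perimeter P = b + 2y = 1.8 + 2*1.4 = 4.6 m.
Hydraulic radius R = A/P = 2.52 / 4.6 = 0.5478 m.

0.5478


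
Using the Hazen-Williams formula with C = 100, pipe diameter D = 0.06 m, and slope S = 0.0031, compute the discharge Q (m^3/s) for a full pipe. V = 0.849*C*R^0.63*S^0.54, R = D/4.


For a full circular pipe, R = D/4 = 0.06/4 = 0.015 m.
V = 0.849 * 100 * 0.015^0.63 * 0.0031^0.54
  = 0.849 * 100 * 0.070948 * 0.044191
  = 0.2662 m/s.
Pipe area A = pi*D^2/4 = pi*0.06^2/4 = 0.0028 m^2.
Q = A * V = 0.0028 * 0.2662 = 0.0008 m^3/s.

0.0008


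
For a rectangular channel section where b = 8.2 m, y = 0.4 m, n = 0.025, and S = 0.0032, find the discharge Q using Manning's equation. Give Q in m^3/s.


For a rectangular channel, the cross-sectional area A = b * y = 8.2 * 0.4 = 3.28 m^2.
The wetted perimeter P = b + 2y = 8.2 + 2*0.4 = 9.0 m.
Hydraulic radius R = A/P = 3.28/9.0 = 0.3644 m.
Velocity V = (1/n)*R^(2/3)*S^(1/2) = (1/0.025)*0.3644^(2/3)*0.0032^(1/2) = 1.1545 m/s.
Discharge Q = A * V = 3.28 * 1.1545 = 3.787 m^3/s.

3.787


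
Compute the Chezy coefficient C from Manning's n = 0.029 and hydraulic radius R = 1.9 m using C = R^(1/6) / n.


The Chezy coefficient relates to Manning's n through C = R^(1/6) / n.
R^(1/6) = 1.9^(1/6) = 1.112907.
C = 1.112907 / 0.029 = 38.38 m^(1/2)/s.

38.38


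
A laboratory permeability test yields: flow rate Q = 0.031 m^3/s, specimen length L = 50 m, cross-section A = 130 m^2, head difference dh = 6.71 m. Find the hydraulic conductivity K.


From K = Q*L / (A*dh):
Numerator: Q*L = 0.031 * 50 = 1.55.
Denominator: A*dh = 130 * 6.71 = 872.3.
K = 1.55 / 872.3 = 0.001777 m/s.

0.001777


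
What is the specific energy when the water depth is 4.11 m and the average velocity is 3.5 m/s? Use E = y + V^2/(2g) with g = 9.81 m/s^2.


Specific energy E = y + V^2/(2g).
Velocity head = V^2/(2g) = 3.5^2 / (2*9.81) = 12.25 / 19.62 = 0.6244 m.
E = 4.11 + 0.6244 = 4.7344 m.

4.7344


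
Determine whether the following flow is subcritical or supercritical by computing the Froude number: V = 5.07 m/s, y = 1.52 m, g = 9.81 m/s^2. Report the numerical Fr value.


The Froude number is defined as Fr = V / sqrt(g*y).
g*y = 9.81 * 1.52 = 14.9112.
sqrt(g*y) = sqrt(14.9112) = 3.8615.
Fr = 5.07 / 3.8615 = 1.313.
Since Fr > 1, the flow is supercritical.

1.313


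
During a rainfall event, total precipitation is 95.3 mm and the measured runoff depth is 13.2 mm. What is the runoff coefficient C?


The runoff coefficient C = runoff depth / rainfall depth.
C = 13.2 / 95.3
  = 0.1385.

0.1385


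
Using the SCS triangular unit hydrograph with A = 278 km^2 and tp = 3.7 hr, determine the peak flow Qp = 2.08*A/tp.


SCS formula: Qp = 2.08 * A / tp.
Qp = 2.08 * 278 / 3.7
   = 578.24 / 3.7
   = 156.28 m^3/s per cm.

156.28


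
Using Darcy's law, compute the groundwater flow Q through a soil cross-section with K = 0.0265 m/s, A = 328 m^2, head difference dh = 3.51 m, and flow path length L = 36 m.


Darcy's law: Q = K * A * i, where i = dh/L.
Hydraulic gradient i = 3.51 / 36 = 0.0975.
Q = 0.0265 * 328 * 0.0975
  = 0.8475 m^3/s.

0.8475


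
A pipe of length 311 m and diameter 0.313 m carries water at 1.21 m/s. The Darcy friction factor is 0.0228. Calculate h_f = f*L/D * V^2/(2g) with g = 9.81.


Darcy-Weisbach equation: h_f = f * (L/D) * V^2/(2g).
f * L/D = 0.0228 * 311/0.313 = 22.6543.
V^2/(2g) = 1.21^2 / (2*9.81) = 1.4641 / 19.62 = 0.0746 m.
h_f = 22.6543 * 0.0746 = 1.691 m.

1.691


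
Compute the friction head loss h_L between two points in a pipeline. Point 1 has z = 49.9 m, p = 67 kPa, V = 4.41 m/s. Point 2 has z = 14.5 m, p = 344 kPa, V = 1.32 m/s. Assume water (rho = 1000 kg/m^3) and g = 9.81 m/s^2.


Total head at each section: H = z + p/(rho*g) + V^2/(2g).
H1 = 49.9 + 67*1000/(1000*9.81) + 4.41^2/(2*9.81)
   = 49.9 + 6.83 + 0.9912
   = 57.721 m.
H2 = 14.5 + 344*1000/(1000*9.81) + 1.32^2/(2*9.81)
   = 14.5 + 35.066 + 0.0888
   = 49.655 m.
h_L = H1 - H2 = 57.721 - 49.655 = 8.066 m.

8.066


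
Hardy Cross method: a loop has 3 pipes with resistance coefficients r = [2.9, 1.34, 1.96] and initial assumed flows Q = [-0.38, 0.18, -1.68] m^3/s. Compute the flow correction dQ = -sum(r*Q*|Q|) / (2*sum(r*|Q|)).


Numerator terms (r*Q*|Q|): 2.9*-0.38*|-0.38| = -0.4188; 1.34*0.18*|0.18| = 0.0434; 1.96*-1.68*|-1.68| = -5.5319.
Sum of numerator = -5.9072.
Denominator terms (r*|Q|): 2.9*|-0.38| = 1.102; 1.34*|0.18| = 0.2412; 1.96*|-1.68| = 3.2928.
2 * sum of denominator = 2 * 4.636 = 9.272.
dQ = --5.9072 / 9.272 = 0.6371 m^3/s.

0.6371


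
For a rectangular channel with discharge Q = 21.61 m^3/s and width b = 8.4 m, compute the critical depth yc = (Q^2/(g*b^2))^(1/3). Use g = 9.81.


Using yc = (Q^2 / (g * b^2))^(1/3):
Q^2 = 21.61^2 = 466.99.
g * b^2 = 9.81 * 8.4^2 = 9.81 * 70.56 = 692.19.
Q^2 / (g*b^2) = 466.99 / 692.19 = 0.6747.
yc = 0.6747^(1/3) = 0.8771 m.

0.8771


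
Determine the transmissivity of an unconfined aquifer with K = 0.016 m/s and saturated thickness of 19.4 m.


Transmissivity is defined as T = K * h.
T = 0.016 * 19.4
  = 0.3104 m^2/s.

0.3104


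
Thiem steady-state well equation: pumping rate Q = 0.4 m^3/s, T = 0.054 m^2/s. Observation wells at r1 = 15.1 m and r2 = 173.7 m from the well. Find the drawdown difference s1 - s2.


Thiem equation: s1 - s2 = Q/(2*pi*T) * ln(r2/r1).
ln(r2/r1) = ln(173.7/15.1) = 2.4426.
Q/(2*pi*T) = 0.4 / (2*pi*0.054) = 0.4 / 0.3393 = 1.1789.
s1 - s2 = 1.1789 * 2.4426 = 2.8797 m.

2.8797


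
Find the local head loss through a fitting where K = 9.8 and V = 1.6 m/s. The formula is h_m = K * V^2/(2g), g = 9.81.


Minor loss formula: h_m = K * V^2/(2g).
V^2 = 1.6^2 = 2.56.
V^2/(2g) = 2.56 / 19.62 = 0.1305 m.
h_m = 9.8 * 0.1305 = 1.2787 m.

1.2787


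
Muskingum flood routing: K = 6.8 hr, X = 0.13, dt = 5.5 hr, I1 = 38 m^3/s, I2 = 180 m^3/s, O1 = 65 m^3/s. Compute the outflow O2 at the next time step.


Muskingum coefficients:
denom = 2*K*(1-X) + dt = 2*6.8*(1-0.13) + 5.5 = 17.332.
C0 = (dt - 2*K*X)/denom = (5.5 - 2*6.8*0.13)/17.332 = 0.2153.
C1 = (dt + 2*K*X)/denom = (5.5 + 2*6.8*0.13)/17.332 = 0.4193.
C2 = (2*K*(1-X) - dt)/denom = 0.3653.
O2 = C0*I2 + C1*I1 + C2*O1
   = 0.2153*180 + 0.4193*38 + 0.3653*65
   = 78.44 m^3/s.

78.44


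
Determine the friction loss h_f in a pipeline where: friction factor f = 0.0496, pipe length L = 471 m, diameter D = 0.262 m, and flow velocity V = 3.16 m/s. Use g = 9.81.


Darcy-Weisbach equation: h_f = f * (L/D) * V^2/(2g).
f * L/D = 0.0496 * 471/0.262 = 89.1664.
V^2/(2g) = 3.16^2 / (2*9.81) = 9.9856 / 19.62 = 0.509 m.
h_f = 89.1664 * 0.509 = 45.381 m.

45.381


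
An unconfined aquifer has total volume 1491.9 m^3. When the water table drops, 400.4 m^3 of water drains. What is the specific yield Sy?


Specific yield Sy = Volume drained / Total volume.
Sy = 400.4 / 1491.9
   = 0.2684.

0.2684


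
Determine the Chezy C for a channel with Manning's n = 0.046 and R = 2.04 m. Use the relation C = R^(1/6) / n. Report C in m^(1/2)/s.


The Chezy coefficient relates to Manning's n through C = R^(1/6) / n.
R^(1/6) = 2.04^(1/6) = 1.126173.
C = 1.126173 / 0.046 = 24.48 m^(1/2)/s.

24.48


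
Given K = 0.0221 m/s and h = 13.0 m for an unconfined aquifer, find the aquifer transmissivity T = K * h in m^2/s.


Transmissivity is defined as T = K * h.
T = 0.0221 * 13.0
  = 0.2873 m^2/s.

0.2873


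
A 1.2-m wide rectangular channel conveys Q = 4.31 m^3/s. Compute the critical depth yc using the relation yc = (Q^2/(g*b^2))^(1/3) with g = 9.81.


Using yc = (Q^2 / (g * b^2))^(1/3):
Q^2 = 4.31^2 = 18.58.
g * b^2 = 9.81 * 1.2^2 = 9.81 * 1.44 = 14.13.
Q^2 / (g*b^2) = 18.58 / 14.13 = 1.3149.
yc = 1.3149^(1/3) = 1.0956 m.

1.0956


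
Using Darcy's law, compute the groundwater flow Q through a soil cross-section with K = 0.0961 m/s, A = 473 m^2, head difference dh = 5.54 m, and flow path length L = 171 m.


Darcy's law: Q = K * A * i, where i = dh/L.
Hydraulic gradient i = 5.54 / 171 = 0.032398.
Q = 0.0961 * 473 * 0.032398
  = 1.4726 m^3/s.

1.4726


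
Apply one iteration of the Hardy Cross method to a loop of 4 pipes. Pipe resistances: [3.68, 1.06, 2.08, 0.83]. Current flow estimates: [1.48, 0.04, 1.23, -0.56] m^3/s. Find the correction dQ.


Numerator terms (r*Q*|Q|): 3.68*1.48*|1.48| = 8.0607; 1.06*0.04*|0.04| = 0.0017; 2.08*1.23*|1.23| = 3.1468; 0.83*-0.56*|-0.56| = -0.2603.
Sum of numerator = 10.9489.
Denominator terms (r*|Q|): 3.68*|1.48| = 5.4464; 1.06*|0.04| = 0.0424; 2.08*|1.23| = 2.5584; 0.83*|-0.56| = 0.4648.
2 * sum of denominator = 2 * 8.512 = 17.024.
dQ = -10.9489 / 17.024 = -0.6431 m^3/s.

-0.6431


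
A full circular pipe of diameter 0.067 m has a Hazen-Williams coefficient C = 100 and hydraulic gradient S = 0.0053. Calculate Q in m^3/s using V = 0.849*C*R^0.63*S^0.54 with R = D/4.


For a full circular pipe, R = D/4 = 0.067/4 = 0.0168 m.
V = 0.849 * 100 * 0.0168^0.63 * 0.0053^0.54
  = 0.849 * 100 * 0.076055 * 0.059035
  = 0.3812 m/s.
Pipe area A = pi*D^2/4 = pi*0.067^2/4 = 0.0035 m^2.
Q = A * V = 0.0035 * 0.3812 = 0.0013 m^3/s.

0.0013


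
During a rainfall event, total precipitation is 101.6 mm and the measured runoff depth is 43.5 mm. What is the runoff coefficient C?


The runoff coefficient C = runoff depth / rainfall depth.
C = 43.5 / 101.6
  = 0.4281.

0.4281


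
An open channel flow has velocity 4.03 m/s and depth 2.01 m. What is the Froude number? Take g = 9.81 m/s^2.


The Froude number is defined as Fr = V / sqrt(g*y).
g*y = 9.81 * 2.01 = 19.7181.
sqrt(g*y) = sqrt(19.7181) = 4.4405.
Fr = 4.03 / 4.4405 = 0.9076.

0.9076


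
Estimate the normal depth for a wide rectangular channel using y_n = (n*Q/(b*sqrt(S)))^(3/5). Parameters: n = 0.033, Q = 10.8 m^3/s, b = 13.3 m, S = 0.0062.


We use the wide-channel approximation y_n = (n*Q/(b*sqrt(S)))^(3/5).
sqrt(S) = sqrt(0.0062) = 0.07874.
Numerator: n*Q = 0.033 * 10.8 = 0.3564.
Denominator: b*sqrt(S) = 13.3 * 0.07874 = 1.047242.
arg = 0.3403.
y_n = 0.3403^(3/5) = 0.5238 m.

0.5238


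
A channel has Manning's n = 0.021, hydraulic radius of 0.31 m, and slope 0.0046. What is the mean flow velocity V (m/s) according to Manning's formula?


Manning's equation gives V = (1/n) * R^(2/3) * S^(1/2).
First, compute R^(2/3) = 0.31^(2/3) = 0.458.
Next, S^(1/2) = 0.0046^(1/2) = 0.067823.
Then 1/n = 1/0.021 = 47.62.
V = 47.62 * 0.458 * 0.067823 = 1.4793 m/s.

1.4793


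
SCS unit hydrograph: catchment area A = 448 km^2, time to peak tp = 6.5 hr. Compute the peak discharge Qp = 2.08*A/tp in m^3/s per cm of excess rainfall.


SCS formula: Qp = 2.08 * A / tp.
Qp = 2.08 * 448 / 6.5
   = 931.84 / 6.5
   = 143.36 m^3/s per cm.

143.36


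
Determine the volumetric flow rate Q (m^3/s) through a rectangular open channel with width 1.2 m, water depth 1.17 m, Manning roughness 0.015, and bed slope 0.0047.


For a rectangular channel, the cross-sectional area A = b * y = 1.2 * 1.17 = 1.4 m^2.
The wetted perimeter P = b + 2y = 1.2 + 2*1.17 = 3.54 m.
Hydraulic radius R = A/P = 1.4/3.54 = 0.3966 m.
Velocity V = (1/n)*R^(2/3)*S^(1/2) = (1/0.015)*0.3966^(2/3)*0.0047^(1/2) = 2.4672 m/s.
Discharge Q = A * V = 1.4 * 2.4672 = 3.464 m^3/s.

3.464


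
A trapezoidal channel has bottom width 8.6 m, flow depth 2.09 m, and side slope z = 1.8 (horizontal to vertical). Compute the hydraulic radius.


For a trapezoidal section with side slope z:
A = (b + z*y)*y = (8.6 + 1.8*2.09)*2.09 = 25.837 m^2.
P = b + 2*y*sqrt(1 + z^2) = 8.6 + 2*2.09*sqrt(1 + 1.8^2) = 17.207 m.
R = A/P = 25.837 / 17.207 = 1.5015 m.

1.5015


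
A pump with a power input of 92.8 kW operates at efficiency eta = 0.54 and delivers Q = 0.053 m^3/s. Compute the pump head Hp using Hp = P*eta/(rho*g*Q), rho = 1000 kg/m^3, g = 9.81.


Pump head formula: Hp = P * eta / (rho * g * Q).
Numerator: P * eta = 92.8 * 1000 * 0.54 = 50112.0 W.
Denominator: rho * g * Q = 1000 * 9.81 * 0.053 = 519.93.
Hp = 50112.0 / 519.93 = 96.38 m.

96.38


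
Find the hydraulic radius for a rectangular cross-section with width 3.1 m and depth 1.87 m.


For a rectangular section:
Flow area A = b * y = 3.1 * 1.87 = 5.8 m^2.
Wetted perimeter P = b + 2y = 3.1 + 2*1.87 = 6.84 m.
Hydraulic radius R = A/P = 5.8 / 6.84 = 0.8475 m.

0.8475


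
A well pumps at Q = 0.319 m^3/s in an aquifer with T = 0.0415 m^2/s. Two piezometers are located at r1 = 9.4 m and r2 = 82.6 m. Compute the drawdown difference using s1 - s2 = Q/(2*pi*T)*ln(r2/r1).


Thiem equation: s1 - s2 = Q/(2*pi*T) * ln(r2/r1).
ln(r2/r1) = ln(82.6/9.4) = 2.1733.
Q/(2*pi*T) = 0.319 / (2*pi*0.0415) = 0.319 / 0.2608 = 1.2234.
s1 - s2 = 1.2234 * 2.1733 = 2.6588 m.

2.6588


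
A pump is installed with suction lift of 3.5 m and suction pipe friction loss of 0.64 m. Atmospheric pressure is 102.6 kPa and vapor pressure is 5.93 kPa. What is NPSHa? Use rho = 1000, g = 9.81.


NPSHa = p_atm/(rho*g) - z_s - hf_s - p_vap/(rho*g).
p_atm/(rho*g) = 102.6*1000 / (1000*9.81) = 10.459 m.
p_vap/(rho*g) = 5.93*1000 / (1000*9.81) = 0.604 m.
NPSHa = 10.459 - 3.5 - 0.64 - 0.604
      = 5.71 m.

5.71


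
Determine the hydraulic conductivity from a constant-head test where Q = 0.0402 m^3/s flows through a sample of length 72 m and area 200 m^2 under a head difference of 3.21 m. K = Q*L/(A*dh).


From K = Q*L / (A*dh):
Numerator: Q*L = 0.0402 * 72 = 2.8944.
Denominator: A*dh = 200 * 3.21 = 642.0.
K = 2.8944 / 642.0 = 0.004508 m/s.

0.004508


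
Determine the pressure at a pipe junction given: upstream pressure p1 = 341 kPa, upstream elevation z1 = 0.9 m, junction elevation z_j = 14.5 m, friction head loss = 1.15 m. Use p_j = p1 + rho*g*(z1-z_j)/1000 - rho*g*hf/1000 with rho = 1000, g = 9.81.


Junction pressure: p_j = p1 + rho*g*(z1 - z_j)/1000 - rho*g*hf/1000.
Elevation term = 1000*9.81*(0.9 - 14.5)/1000 = -133.416 kPa.
Friction term = 1000*9.81*1.15/1000 = 11.281 kPa.
p_j = 341 + -133.416 - 11.281 = 196.3 kPa.

196.3


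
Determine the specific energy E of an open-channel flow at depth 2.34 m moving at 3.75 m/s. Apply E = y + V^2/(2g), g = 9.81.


Specific energy E = y + V^2/(2g).
Velocity head = V^2/(2g) = 3.75^2 / (2*9.81) = 14.0625 / 19.62 = 0.7167 m.
E = 2.34 + 0.7167 = 3.0567 m.

3.0567


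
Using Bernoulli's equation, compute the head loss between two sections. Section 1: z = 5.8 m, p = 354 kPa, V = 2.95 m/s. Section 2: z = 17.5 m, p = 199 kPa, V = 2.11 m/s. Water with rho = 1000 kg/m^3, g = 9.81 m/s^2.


Total head at each section: H = z + p/(rho*g) + V^2/(2g).
H1 = 5.8 + 354*1000/(1000*9.81) + 2.95^2/(2*9.81)
   = 5.8 + 36.086 + 0.4436
   = 42.329 m.
H2 = 17.5 + 199*1000/(1000*9.81) + 2.11^2/(2*9.81)
   = 17.5 + 20.285 + 0.2269
   = 38.012 m.
h_L = H1 - H2 = 42.329 - 38.012 = 4.317 m.

4.317


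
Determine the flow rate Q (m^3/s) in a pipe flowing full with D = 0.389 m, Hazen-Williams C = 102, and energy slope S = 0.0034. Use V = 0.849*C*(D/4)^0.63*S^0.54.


For a full circular pipe, R = D/4 = 0.389/4 = 0.0973 m.
V = 0.849 * 102 * 0.0973^0.63 * 0.0034^0.54
  = 0.849 * 102 * 0.230341 * 0.046451
  = 0.9266 m/s.
Pipe area A = pi*D^2/4 = pi*0.389^2/4 = 0.1188 m^2.
Q = A * V = 0.1188 * 0.9266 = 0.1101 m^3/s.

0.1101


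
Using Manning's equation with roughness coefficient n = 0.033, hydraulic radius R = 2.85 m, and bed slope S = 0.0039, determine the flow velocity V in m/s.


Manning's equation gives V = (1/n) * R^(2/3) * S^(1/2).
First, compute R^(2/3) = 2.85^(2/3) = 2.0102.
Next, S^(1/2) = 0.0039^(1/2) = 0.06245.
Then 1/n = 1/0.033 = 30.3.
V = 30.3 * 2.0102 * 0.06245 = 3.8041 m/s.

3.8041


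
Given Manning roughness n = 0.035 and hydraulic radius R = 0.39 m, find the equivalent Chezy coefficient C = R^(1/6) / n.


The Chezy coefficient relates to Manning's n through C = R^(1/6) / n.
R^(1/6) = 0.39^(1/6) = 0.85476.
C = 0.85476 / 0.035 = 24.42 m^(1/2)/s.

24.42


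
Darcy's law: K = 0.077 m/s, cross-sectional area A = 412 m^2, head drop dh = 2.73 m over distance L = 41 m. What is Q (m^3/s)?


Darcy's law: Q = K * A * i, where i = dh/L.
Hydraulic gradient i = 2.73 / 41 = 0.066585.
Q = 0.077 * 412 * 0.066585
  = 2.1124 m^3/s.

2.1124


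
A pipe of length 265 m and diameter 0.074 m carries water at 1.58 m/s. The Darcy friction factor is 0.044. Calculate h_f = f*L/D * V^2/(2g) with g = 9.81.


Darcy-Weisbach equation: h_f = f * (L/D) * V^2/(2g).
f * L/D = 0.044 * 265/0.074 = 157.5676.
V^2/(2g) = 1.58^2 / (2*9.81) = 2.4964 / 19.62 = 0.1272 m.
h_f = 157.5676 * 0.1272 = 20.049 m.

20.049


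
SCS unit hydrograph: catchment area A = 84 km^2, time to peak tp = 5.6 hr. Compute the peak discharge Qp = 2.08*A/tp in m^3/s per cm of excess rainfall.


SCS formula: Qp = 2.08 * A / tp.
Qp = 2.08 * 84 / 5.6
   = 174.72 / 5.6
   = 31.2 m^3/s per cm.

31.2


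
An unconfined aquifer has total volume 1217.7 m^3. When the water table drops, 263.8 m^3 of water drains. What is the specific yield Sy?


Specific yield Sy = Volume drained / Total volume.
Sy = 263.8 / 1217.7
   = 0.2166.

0.2166


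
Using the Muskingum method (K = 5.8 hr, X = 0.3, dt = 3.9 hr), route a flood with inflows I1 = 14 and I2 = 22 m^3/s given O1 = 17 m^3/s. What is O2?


Muskingum coefficients:
denom = 2*K*(1-X) + dt = 2*5.8*(1-0.3) + 3.9 = 12.02.
C0 = (dt - 2*K*X)/denom = (3.9 - 2*5.8*0.3)/12.02 = 0.0349.
C1 = (dt + 2*K*X)/denom = (3.9 + 2*5.8*0.3)/12.02 = 0.614.
C2 = (2*K*(1-X) - dt)/denom = 0.3511.
O2 = C0*I2 + C1*I1 + C2*O1
   = 0.0349*22 + 0.614*14 + 0.3511*17
   = 15.33 m^3/s.

15.33


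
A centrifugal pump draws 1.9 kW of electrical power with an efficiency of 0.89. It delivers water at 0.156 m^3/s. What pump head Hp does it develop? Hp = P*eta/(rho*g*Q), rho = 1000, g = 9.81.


Pump head formula: Hp = P * eta / (rho * g * Q).
Numerator: P * eta = 1.9 * 1000 * 0.89 = 1691.0 W.
Denominator: rho * g * Q = 1000 * 9.81 * 0.156 = 1530.36.
Hp = 1691.0 / 1530.36 = 1.1 m.

1.1


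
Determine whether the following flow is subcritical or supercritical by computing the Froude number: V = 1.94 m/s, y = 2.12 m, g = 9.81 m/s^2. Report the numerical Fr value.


The Froude number is defined as Fr = V / sqrt(g*y).
g*y = 9.81 * 2.12 = 20.7972.
sqrt(g*y) = sqrt(20.7972) = 4.5604.
Fr = 1.94 / 4.5604 = 0.4254.
Since Fr < 1, the flow is subcritical.

0.4254


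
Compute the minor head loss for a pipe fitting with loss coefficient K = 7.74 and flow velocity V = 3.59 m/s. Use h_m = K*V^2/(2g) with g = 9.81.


Minor loss formula: h_m = K * V^2/(2g).
V^2 = 3.59^2 = 12.8881.
V^2/(2g) = 12.8881 / 19.62 = 0.6569 m.
h_m = 7.74 * 0.6569 = 5.0843 m.

5.0843


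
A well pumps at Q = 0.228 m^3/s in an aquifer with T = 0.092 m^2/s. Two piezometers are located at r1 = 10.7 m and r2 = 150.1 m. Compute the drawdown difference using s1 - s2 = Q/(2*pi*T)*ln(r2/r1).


Thiem equation: s1 - s2 = Q/(2*pi*T) * ln(r2/r1).
ln(r2/r1) = ln(150.1/10.7) = 2.6411.
Q/(2*pi*T) = 0.228 / (2*pi*0.092) = 0.228 / 0.5781 = 0.3944.
s1 - s2 = 0.3944 * 2.6411 = 1.0417 m.

1.0417


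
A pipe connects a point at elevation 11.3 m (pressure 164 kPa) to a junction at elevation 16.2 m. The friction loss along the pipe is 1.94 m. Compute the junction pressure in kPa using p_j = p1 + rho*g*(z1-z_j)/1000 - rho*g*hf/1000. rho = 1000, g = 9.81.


Junction pressure: p_j = p1 + rho*g*(z1 - z_j)/1000 - rho*g*hf/1000.
Elevation term = 1000*9.81*(11.3 - 16.2)/1000 = -48.069 kPa.
Friction term = 1000*9.81*1.94/1000 = 19.031 kPa.
p_j = 164 + -48.069 - 19.031 = 96.9 kPa.

96.9


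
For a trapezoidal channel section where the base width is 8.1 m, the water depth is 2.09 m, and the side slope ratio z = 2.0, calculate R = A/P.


For a trapezoidal section with side slope z:
A = (b + z*y)*y = (8.1 + 2.0*2.09)*2.09 = 25.665 m^2.
P = b + 2*y*sqrt(1 + z^2) = 8.1 + 2*2.09*sqrt(1 + 2.0^2) = 17.447 m.
R = A/P = 25.665 / 17.447 = 1.4711 m.

1.4711


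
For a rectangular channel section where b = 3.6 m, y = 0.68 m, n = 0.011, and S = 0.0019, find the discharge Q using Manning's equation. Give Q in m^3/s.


For a rectangular channel, the cross-sectional area A = b * y = 3.6 * 0.68 = 2.45 m^2.
The wetted perimeter P = b + 2y = 3.6 + 2*0.68 = 4.96 m.
Hydraulic radius R = A/P = 2.45/4.96 = 0.4935 m.
Velocity V = (1/n)*R^(2/3)*S^(1/2) = (1/0.011)*0.4935^(2/3)*0.0019^(1/2) = 2.4748 m/s.
Discharge Q = A * V = 2.45 * 2.4748 = 6.058 m^3/s.

6.058


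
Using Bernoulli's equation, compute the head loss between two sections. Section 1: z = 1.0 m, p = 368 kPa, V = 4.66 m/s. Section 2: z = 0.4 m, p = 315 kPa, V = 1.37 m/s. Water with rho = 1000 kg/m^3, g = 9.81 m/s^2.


Total head at each section: H = z + p/(rho*g) + V^2/(2g).
H1 = 1.0 + 368*1000/(1000*9.81) + 4.66^2/(2*9.81)
   = 1.0 + 37.513 + 1.1068
   = 39.62 m.
H2 = 0.4 + 315*1000/(1000*9.81) + 1.37^2/(2*9.81)
   = 0.4 + 32.11 + 0.0957
   = 32.606 m.
h_L = H1 - H2 = 39.62 - 32.606 = 7.014 m.

7.014


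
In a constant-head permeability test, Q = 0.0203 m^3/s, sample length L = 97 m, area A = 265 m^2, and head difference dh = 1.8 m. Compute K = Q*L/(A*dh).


From K = Q*L / (A*dh):
Numerator: Q*L = 0.0203 * 97 = 1.9691.
Denominator: A*dh = 265 * 1.8 = 477.0.
K = 1.9691 / 477.0 = 0.004128 m/s.

0.004128


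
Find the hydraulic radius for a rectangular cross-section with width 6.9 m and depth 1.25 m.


For a rectangular section:
Flow area A = b * y = 6.9 * 1.25 = 8.62 m^2.
Wetted perimeter P = b + 2y = 6.9 + 2*1.25 = 9.4 m.
Hydraulic radius R = A/P = 8.62 / 9.4 = 0.9176 m.

0.9176


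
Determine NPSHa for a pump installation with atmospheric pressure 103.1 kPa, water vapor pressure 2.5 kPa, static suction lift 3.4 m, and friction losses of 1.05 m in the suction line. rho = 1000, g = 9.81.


NPSHa = p_atm/(rho*g) - z_s - hf_s - p_vap/(rho*g).
p_atm/(rho*g) = 103.1*1000 / (1000*9.81) = 10.51 m.
p_vap/(rho*g) = 2.5*1000 / (1000*9.81) = 0.255 m.
NPSHa = 10.51 - 3.4 - 1.05 - 0.255
      = 5.8 m.

5.8


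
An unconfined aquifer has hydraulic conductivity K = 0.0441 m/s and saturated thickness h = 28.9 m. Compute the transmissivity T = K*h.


Transmissivity is defined as T = K * h.
T = 0.0441 * 28.9
  = 1.2745 m^2/s.

1.2745


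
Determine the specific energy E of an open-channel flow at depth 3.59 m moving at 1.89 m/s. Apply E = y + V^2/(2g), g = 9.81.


Specific energy E = y + V^2/(2g).
Velocity head = V^2/(2g) = 1.89^2 / (2*9.81) = 3.5721 / 19.62 = 0.1821 m.
E = 3.59 + 0.1821 = 3.7721 m.

3.7721


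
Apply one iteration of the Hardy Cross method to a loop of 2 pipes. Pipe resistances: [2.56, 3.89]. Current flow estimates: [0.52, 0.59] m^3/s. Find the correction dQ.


Numerator terms (r*Q*|Q|): 2.56*0.52*|0.52| = 0.6922; 3.89*0.59*|0.59| = 1.3541.
Sum of numerator = 2.0463.
Denominator terms (r*|Q|): 2.56*|0.52| = 1.3312; 3.89*|0.59| = 2.2951.
2 * sum of denominator = 2 * 3.6263 = 7.2526.
dQ = -2.0463 / 7.2526 = -0.2822 m^3/s.

-0.2822


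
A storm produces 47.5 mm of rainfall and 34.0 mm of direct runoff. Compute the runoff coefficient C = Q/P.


The runoff coefficient C = runoff depth / rainfall depth.
C = 34.0 / 47.5
  = 0.7158.

0.7158


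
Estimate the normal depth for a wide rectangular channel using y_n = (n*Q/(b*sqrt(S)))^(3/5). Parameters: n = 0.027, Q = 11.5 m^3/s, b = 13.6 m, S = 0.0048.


We use the wide-channel approximation y_n = (n*Q/(b*sqrt(S)))^(3/5).
sqrt(S) = sqrt(0.0048) = 0.069282.
Numerator: n*Q = 0.027 * 11.5 = 0.3105.
Denominator: b*sqrt(S) = 13.6 * 0.069282 = 0.942235.
arg = 0.3295.
y_n = 0.3295^(3/5) = 0.5137 m.

0.5137


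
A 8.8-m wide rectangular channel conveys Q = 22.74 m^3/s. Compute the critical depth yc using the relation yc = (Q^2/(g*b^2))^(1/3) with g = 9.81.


Using yc = (Q^2 / (g * b^2))^(1/3):
Q^2 = 22.74^2 = 517.11.
g * b^2 = 9.81 * 8.8^2 = 9.81 * 77.44 = 759.69.
Q^2 / (g*b^2) = 517.11 / 759.69 = 0.6807.
yc = 0.6807^(1/3) = 0.8797 m.

0.8797


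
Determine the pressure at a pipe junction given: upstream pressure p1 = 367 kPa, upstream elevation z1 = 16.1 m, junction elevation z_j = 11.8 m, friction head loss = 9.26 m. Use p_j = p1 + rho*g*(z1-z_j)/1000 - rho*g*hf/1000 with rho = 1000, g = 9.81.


Junction pressure: p_j = p1 + rho*g*(z1 - z_j)/1000 - rho*g*hf/1000.
Elevation term = 1000*9.81*(16.1 - 11.8)/1000 = 42.183 kPa.
Friction term = 1000*9.81*9.26/1000 = 90.841 kPa.
p_j = 367 + 42.183 - 90.841 = 318.34 kPa.

318.34


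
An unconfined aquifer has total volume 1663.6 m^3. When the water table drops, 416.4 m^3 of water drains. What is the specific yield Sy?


Specific yield Sy = Volume drained / Total volume.
Sy = 416.4 / 1663.6
   = 0.2503.

0.2503


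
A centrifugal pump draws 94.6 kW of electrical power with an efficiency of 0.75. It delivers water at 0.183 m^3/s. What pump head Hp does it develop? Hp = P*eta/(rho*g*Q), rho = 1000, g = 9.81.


Pump head formula: Hp = P * eta / (rho * g * Q).
Numerator: P * eta = 94.6 * 1000 * 0.75 = 70950.0 W.
Denominator: rho * g * Q = 1000 * 9.81 * 0.183 = 1795.23.
Hp = 70950.0 / 1795.23 = 39.52 m.

39.52


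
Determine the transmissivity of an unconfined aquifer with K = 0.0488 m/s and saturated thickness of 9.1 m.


Transmissivity is defined as T = K * h.
T = 0.0488 * 9.1
  = 0.4441 m^2/s.

0.4441


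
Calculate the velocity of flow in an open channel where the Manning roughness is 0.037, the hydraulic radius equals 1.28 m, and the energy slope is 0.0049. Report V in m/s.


Manning's equation gives V = (1/n) * R^(2/3) * S^(1/2).
First, compute R^(2/3) = 1.28^(2/3) = 1.1789.
Next, S^(1/2) = 0.0049^(1/2) = 0.07.
Then 1/n = 1/0.037 = 27.03.
V = 27.03 * 1.1789 * 0.07 = 2.2303 m/s.

2.2303


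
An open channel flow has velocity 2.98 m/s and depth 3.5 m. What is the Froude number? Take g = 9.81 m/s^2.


The Froude number is defined as Fr = V / sqrt(g*y).
g*y = 9.81 * 3.5 = 34.335.
sqrt(g*y) = sqrt(34.335) = 5.8596.
Fr = 2.98 / 5.8596 = 0.5086.

0.5086


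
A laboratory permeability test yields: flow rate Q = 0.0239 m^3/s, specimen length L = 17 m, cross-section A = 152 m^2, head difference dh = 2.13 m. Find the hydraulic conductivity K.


From K = Q*L / (A*dh):
Numerator: Q*L = 0.0239 * 17 = 0.4063.
Denominator: A*dh = 152 * 2.13 = 323.76.
K = 0.4063 / 323.76 = 0.001255 m/s.

0.001255


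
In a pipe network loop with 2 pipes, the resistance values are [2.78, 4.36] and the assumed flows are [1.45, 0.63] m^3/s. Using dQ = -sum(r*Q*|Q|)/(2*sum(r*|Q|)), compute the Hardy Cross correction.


Numerator terms (r*Q*|Q|): 2.78*1.45*|1.45| = 5.8449; 4.36*0.63*|0.63| = 1.7305.
Sum of numerator = 7.5754.
Denominator terms (r*|Q|): 2.78*|1.45| = 4.031; 4.36*|0.63| = 2.7468.
2 * sum of denominator = 2 * 6.7778 = 13.5556.
dQ = -7.5754 / 13.5556 = -0.5588 m^3/s.

-0.5588


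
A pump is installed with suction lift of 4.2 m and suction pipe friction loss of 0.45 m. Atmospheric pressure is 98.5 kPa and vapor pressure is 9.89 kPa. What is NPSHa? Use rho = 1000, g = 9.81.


NPSHa = p_atm/(rho*g) - z_s - hf_s - p_vap/(rho*g).
p_atm/(rho*g) = 98.5*1000 / (1000*9.81) = 10.041 m.
p_vap/(rho*g) = 9.89*1000 / (1000*9.81) = 1.008 m.
NPSHa = 10.041 - 4.2 - 0.45 - 1.008
      = 4.38 m.

4.38


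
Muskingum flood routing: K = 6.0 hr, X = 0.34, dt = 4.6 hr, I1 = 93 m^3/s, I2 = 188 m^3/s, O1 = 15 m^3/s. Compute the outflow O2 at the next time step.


Muskingum coefficients:
denom = 2*K*(1-X) + dt = 2*6.0*(1-0.34) + 4.6 = 12.52.
C0 = (dt - 2*K*X)/denom = (4.6 - 2*6.0*0.34)/12.52 = 0.0415.
C1 = (dt + 2*K*X)/denom = (4.6 + 2*6.0*0.34)/12.52 = 0.6933.
C2 = (2*K*(1-X) - dt)/denom = 0.2652.
O2 = C0*I2 + C1*I1 + C2*O1
   = 0.0415*188 + 0.6933*93 + 0.2652*15
   = 76.26 m^3/s.

76.26
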